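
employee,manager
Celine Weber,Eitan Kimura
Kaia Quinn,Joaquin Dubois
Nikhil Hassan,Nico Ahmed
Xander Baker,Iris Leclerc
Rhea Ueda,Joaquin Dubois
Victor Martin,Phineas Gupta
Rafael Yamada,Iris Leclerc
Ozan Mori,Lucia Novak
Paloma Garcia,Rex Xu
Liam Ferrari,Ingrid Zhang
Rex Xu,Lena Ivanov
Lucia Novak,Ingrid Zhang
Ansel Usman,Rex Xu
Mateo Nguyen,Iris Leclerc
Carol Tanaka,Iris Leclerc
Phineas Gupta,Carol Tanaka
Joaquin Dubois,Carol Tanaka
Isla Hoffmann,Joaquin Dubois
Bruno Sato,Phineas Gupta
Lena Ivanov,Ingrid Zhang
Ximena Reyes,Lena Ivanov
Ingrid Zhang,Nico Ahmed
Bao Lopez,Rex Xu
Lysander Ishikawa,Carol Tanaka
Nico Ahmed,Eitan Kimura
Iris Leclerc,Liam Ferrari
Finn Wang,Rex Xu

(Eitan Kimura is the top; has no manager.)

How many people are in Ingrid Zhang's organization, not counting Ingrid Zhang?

23

Ingrid Zhang directly manages Liam Ferrari, Lena Ivanov, Lucia Novak. Under Liam Ferrari: Iris Leclerc, Mateo Nguyen, Rafael Yamada, Xander Baker, Carol Tanaka, Lysander Ishikawa, Phineas Gupta, Bruno Sato, Victor Martin, Joaquin Dubois, Isla Hoffmann, Kaia Quinn, Rhea Ueda (13). Under Lena Ivanov: Ximena Reyes, Rex Xu, Ansel Usman, Bao Lopez, Paloma Garcia, Finn Wang (6). Under Lucia Novak: Ozan Mori (1). So Ingrid Zhang's organization is 3 direct reports plus everyone under them: 14 + 7 + 2 = 23.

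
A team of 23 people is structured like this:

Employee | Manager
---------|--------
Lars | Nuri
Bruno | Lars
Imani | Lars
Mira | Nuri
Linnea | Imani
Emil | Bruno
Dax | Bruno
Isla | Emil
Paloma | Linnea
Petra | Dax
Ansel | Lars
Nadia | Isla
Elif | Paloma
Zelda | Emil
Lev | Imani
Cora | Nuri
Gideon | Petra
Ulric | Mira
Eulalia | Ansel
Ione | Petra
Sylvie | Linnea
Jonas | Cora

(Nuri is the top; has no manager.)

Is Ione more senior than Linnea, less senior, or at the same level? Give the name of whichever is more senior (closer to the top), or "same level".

Linnea

Ione is 5 levels below Nuri; Linnea is 3. Linnea is higher.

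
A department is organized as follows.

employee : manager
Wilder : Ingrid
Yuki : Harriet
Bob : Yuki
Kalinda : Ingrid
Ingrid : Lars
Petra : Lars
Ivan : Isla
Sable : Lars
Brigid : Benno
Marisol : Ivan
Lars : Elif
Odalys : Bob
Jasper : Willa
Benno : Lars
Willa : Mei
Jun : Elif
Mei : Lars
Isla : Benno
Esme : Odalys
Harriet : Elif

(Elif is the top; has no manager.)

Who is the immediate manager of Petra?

Petra reports directly to Lars.

Lars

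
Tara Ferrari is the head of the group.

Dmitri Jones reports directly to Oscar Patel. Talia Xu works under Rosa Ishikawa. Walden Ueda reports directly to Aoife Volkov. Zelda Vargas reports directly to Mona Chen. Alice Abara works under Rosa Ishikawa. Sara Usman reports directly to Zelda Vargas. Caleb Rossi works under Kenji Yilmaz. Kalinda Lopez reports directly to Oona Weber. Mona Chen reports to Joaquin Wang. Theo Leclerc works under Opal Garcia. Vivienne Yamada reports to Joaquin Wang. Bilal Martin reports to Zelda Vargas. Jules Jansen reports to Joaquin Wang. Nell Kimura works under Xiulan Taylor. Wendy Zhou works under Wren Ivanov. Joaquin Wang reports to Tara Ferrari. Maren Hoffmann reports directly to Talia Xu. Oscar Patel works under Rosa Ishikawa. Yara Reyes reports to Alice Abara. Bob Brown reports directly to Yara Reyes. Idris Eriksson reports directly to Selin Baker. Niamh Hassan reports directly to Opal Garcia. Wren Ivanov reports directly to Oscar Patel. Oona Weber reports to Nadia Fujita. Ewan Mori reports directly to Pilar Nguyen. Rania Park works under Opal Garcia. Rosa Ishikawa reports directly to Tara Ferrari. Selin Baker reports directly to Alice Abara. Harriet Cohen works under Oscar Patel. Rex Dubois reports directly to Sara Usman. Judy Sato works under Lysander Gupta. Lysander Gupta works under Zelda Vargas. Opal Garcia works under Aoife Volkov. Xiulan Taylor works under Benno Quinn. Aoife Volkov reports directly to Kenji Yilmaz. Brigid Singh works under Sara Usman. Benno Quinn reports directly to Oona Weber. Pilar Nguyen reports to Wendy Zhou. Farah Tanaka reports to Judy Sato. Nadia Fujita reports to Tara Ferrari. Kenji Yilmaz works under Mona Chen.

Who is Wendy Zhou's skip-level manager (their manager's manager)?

Oscar Patel

Wendy Zhou reports to Wren Ivanov, and Wren Ivanov reports to Oscar Patel. So Wendy Zhou's skip-level manager is Oscar Patel.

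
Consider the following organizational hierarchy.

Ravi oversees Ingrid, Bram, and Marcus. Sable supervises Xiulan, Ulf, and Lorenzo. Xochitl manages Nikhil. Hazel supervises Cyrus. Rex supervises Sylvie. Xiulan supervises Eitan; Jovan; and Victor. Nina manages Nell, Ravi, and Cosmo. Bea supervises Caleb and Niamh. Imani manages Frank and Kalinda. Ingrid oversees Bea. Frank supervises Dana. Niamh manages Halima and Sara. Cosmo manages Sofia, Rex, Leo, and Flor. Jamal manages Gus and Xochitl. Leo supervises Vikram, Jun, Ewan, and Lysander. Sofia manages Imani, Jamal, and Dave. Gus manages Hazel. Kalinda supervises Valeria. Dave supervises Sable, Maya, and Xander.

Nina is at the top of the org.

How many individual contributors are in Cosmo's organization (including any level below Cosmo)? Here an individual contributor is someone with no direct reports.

17

The people in Cosmo's organization with no one reporting to them are Flor, Lysander, Ewan, Jun, Vikram, Sylvie, Xander, Maya, Lorenzo, Ulf, Victor, Jovan, Eitan, Nikhil, Cyrus, Valeria, Dana. That is 17.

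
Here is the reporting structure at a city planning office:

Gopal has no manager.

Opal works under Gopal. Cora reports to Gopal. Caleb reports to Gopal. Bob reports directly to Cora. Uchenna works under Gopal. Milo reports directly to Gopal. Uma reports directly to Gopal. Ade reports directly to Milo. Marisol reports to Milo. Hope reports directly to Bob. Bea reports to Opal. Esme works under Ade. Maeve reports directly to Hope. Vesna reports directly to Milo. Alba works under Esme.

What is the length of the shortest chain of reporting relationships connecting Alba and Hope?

7

Alba is 4 levels below Gopal, and Hope is 3 levels below Gopal (their lowest common manager). The shortest path runs up from Alba to Gopal and back down to Hope: 4 + 3 = 7 links.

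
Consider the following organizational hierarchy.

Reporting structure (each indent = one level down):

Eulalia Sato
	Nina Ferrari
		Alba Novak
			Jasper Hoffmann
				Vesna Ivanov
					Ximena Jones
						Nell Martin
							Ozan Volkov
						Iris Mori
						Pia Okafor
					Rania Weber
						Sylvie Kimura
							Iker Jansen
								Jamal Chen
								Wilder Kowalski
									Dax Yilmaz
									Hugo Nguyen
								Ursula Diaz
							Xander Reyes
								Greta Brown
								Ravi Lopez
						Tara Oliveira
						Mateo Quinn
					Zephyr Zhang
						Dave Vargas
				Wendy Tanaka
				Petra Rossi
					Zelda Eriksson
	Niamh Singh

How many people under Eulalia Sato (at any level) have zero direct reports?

The people in Eulalia Sato's organization with no one reporting to them are Niamh Singh, Zelda Eriksson, Wendy Tanaka, Dave Vargas, Mateo Quinn, Tara Oliveira, Ravi Lopez, Greta Brown, Ursula Diaz, Hugo Nguyen, Dax Yilmaz, Jamal Chen, Pia Okafor, Iris Mori, Ozan Volkov. That is 15.

15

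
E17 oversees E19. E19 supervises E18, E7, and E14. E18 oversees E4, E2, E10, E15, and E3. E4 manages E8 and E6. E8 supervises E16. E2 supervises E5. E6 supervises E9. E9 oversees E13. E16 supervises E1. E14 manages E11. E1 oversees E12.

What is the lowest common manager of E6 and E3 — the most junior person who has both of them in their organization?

E6's chain of managers is E4, E18, E19, E17. E3's chain of managers is E18, E19, E17. The first manager that appears in both chains is E18.

E18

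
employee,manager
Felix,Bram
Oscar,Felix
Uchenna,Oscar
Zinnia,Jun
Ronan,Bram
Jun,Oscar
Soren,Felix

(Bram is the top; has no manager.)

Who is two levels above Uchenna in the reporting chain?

Uchenna reports to Oscar, and Oscar reports to Felix. So Uchenna's skip-level manager is Felix.

Felix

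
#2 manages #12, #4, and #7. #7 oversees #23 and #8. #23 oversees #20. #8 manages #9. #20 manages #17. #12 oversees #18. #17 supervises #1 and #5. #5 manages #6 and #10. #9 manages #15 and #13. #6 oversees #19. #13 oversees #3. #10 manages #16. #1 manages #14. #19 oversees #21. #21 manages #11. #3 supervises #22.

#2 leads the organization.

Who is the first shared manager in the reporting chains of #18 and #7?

#18's chain of managers is #12, #2. #7's chain of managers is #2. The first manager that appears in both chains is #2.

#2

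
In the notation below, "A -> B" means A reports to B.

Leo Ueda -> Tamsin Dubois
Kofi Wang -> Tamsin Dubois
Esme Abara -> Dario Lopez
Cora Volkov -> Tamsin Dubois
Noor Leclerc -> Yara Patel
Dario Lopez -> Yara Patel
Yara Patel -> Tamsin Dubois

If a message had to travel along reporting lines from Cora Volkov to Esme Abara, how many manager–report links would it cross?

4

Cora Volkov is 1 level below Tamsin Dubois, and Esme Abara is 3 levels below Tamsin Dubois (their lowest common manager). The shortest path runs up from Cora Volkov to Tamsin Dubois and back down to Esme Abara: 1 + 3 = 4 links.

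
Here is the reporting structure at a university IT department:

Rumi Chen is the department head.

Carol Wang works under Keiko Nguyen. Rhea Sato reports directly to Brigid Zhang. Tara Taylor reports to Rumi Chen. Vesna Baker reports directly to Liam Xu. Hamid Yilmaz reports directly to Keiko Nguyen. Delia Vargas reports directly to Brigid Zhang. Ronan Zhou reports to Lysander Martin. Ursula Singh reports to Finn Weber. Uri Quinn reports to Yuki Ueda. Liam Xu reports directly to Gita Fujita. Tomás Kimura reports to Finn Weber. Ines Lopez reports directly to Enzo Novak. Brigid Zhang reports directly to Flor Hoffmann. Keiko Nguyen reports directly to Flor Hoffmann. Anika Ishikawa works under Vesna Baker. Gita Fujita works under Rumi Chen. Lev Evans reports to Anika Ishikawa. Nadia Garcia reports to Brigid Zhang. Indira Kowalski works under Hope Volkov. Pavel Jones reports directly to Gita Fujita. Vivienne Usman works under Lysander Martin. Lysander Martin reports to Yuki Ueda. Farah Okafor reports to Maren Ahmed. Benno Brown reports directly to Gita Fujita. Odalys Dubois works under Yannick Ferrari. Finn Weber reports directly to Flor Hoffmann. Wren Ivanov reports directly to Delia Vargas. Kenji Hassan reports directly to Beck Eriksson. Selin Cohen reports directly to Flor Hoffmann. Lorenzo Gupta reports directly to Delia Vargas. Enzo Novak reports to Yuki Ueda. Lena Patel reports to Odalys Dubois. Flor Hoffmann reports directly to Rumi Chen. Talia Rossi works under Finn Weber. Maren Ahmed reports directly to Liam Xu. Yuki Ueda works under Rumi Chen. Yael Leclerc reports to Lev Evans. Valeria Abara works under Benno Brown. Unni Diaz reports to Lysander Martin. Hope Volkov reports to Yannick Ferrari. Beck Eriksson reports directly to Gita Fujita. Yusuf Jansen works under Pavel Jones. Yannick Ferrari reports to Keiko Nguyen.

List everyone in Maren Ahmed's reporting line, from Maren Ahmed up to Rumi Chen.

Maren Ahmed reports to Liam Xu. Liam Xu reports to Gita Fujita. Gita Fujita reports to Rumi Chen. Rumi Chen is at the top.

Maren Ahmed -> Liam Xu -> Gita Fujita -> Rumi Chen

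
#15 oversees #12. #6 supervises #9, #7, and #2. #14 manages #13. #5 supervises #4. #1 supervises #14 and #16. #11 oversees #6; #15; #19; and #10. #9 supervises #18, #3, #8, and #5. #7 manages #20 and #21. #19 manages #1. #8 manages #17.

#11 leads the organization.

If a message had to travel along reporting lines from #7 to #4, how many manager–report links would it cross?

4

#7 is 1 level below #6, and #4 is 3 levels below #6 (their lowest common manager). The shortest path runs up from #7 to #6 and back down to #4: 1 + 3 = 4 links.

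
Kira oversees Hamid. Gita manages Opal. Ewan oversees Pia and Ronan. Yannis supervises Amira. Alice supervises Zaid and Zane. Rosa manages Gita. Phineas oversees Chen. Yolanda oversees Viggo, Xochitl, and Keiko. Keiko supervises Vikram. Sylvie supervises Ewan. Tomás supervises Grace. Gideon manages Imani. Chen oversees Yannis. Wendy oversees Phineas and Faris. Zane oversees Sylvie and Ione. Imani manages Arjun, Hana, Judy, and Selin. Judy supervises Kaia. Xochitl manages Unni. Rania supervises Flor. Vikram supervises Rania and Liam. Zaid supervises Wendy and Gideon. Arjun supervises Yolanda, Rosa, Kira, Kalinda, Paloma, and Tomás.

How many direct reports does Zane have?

Zane directly manages Sylvie, Ione. That is 2 direct reports.

2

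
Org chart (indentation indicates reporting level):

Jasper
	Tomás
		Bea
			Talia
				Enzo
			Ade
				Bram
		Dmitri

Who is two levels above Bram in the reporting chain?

Bram reports to Ade, and Ade reports to Bea. So Bram's skip-level manager is Bea.

Bea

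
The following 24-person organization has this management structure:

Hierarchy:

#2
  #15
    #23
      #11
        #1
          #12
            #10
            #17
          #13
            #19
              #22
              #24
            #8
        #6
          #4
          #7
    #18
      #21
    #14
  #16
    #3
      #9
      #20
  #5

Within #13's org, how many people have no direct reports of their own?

The people in #13's organization with no one reporting to them are #8, #24, #22. That is 3.

3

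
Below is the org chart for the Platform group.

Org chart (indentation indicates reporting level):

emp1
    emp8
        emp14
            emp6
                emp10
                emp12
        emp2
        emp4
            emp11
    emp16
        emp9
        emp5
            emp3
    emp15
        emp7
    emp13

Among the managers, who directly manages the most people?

emp1

Direct-report counts: emp1 has 4; emp15 has 1; emp16 has 2; emp5 has 1; emp8 has 3; emp4 has 1; emp14 has 1; emp6 has 2. The largest is 4, held by emp1.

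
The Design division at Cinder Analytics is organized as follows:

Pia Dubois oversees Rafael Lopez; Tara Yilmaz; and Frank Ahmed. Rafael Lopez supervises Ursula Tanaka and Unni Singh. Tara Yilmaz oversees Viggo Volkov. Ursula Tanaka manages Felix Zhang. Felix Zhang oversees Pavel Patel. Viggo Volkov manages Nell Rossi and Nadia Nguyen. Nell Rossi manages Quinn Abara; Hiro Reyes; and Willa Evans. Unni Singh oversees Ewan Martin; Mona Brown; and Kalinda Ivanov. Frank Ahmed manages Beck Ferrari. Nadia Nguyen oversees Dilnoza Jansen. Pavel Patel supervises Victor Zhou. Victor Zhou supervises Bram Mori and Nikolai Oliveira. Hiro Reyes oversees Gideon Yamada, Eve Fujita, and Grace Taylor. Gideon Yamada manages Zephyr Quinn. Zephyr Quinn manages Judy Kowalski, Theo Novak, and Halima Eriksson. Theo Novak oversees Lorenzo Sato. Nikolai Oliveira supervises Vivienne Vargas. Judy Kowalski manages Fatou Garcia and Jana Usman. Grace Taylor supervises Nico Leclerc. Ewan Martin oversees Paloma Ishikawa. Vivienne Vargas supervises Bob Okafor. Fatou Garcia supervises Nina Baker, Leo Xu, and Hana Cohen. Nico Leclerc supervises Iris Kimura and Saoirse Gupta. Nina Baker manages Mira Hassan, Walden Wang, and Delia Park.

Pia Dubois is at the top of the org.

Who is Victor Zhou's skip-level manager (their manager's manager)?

Victor Zhou reports to Pavel Patel, and Pavel Patel reports to Felix Zhang. So Victor Zhou's skip-level manager is Felix Zhang.

Felix Zhang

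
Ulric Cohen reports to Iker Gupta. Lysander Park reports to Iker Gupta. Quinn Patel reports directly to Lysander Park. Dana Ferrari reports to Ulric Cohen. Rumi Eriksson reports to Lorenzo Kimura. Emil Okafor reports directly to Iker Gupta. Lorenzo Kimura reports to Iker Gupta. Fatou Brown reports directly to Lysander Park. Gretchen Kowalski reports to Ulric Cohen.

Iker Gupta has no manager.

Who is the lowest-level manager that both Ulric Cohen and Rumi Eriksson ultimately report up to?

Ulric Cohen's chain of managers is Iker Gupta. Rumi Eriksson's chain of managers is Lorenzo Kimura, Iker Gupta. The first manager that appears in both chains is Iker Gupta.

Iker Gupta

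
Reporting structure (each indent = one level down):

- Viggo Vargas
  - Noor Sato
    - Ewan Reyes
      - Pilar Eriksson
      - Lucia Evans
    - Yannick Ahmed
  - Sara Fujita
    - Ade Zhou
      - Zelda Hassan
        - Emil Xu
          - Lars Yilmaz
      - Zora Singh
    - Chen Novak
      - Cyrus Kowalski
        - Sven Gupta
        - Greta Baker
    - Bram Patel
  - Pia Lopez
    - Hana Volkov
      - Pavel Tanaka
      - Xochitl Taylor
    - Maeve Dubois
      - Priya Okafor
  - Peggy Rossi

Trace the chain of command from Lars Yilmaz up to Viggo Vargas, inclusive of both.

Lars Yilmaz reports to Emil Xu. Emil Xu reports to Zelda Hassan. Zelda Hassan reports to Ade Zhou. Ade Zhou reports to Sara Fujita. Sara Fujita reports to Viggo Vargas. Viggo Vargas is at the top.

Lars Yilmaz -> Emil Xu -> Zelda Hassan -> Ade Zhou -> Sara Fujita -> Viggo Vargas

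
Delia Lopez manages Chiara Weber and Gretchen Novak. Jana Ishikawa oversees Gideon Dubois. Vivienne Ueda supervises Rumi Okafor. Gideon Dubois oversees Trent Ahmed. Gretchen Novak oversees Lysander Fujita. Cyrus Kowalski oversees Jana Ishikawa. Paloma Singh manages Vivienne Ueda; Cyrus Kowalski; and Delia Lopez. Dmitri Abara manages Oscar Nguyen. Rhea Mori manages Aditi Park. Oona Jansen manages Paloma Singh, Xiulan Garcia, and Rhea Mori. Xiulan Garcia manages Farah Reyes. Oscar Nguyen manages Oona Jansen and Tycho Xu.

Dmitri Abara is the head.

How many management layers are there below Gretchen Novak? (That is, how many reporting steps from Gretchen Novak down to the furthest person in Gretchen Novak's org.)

The longest chain under Gretchen Novak runs Gretchen Novak → Lysander Fujita, which is 1 level below Gretchen Novak.

1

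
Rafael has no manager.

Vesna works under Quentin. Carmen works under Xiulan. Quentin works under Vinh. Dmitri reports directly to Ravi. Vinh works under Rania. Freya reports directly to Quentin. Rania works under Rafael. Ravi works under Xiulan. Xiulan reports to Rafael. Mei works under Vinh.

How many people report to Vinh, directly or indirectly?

Vinh directly manages Mei, Quentin. Mei has no reports. Under Quentin: Vesna, Freya (2). So Vinh's organization is 2 direct reports plus everyone under them: 1 + 3 = 4.

4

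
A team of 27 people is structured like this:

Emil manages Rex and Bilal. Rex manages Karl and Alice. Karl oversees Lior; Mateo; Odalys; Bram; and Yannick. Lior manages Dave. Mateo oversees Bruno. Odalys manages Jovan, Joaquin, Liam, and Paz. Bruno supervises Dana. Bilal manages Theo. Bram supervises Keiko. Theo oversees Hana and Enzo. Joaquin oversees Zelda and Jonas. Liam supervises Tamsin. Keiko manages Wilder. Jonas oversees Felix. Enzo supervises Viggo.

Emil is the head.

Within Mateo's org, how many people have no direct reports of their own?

1

The only person in Mateo's organization with no one reporting to them is Dana. That is 1.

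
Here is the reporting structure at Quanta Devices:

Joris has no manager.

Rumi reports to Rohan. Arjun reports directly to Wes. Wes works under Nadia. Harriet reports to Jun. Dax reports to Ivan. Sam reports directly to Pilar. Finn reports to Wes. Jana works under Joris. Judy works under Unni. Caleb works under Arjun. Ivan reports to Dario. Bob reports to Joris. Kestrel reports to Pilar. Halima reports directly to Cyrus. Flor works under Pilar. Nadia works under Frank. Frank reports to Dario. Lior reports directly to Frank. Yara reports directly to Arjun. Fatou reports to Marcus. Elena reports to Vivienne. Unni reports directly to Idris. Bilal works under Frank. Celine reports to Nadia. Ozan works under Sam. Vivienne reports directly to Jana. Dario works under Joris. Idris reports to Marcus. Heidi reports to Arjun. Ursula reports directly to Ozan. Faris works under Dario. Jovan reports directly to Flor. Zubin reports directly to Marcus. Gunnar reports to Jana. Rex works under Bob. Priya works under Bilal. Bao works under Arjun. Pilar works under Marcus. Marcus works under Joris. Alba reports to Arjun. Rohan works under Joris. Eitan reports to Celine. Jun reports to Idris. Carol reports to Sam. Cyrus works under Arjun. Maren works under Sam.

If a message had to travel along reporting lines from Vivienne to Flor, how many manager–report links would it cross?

Vivienne is 2 levels below Joris, and Flor is 3 levels below Joris (their lowest common manager). The shortest path runs up from Vivienne to Joris and back down to Flor: 2 + 3 = 5 links.

5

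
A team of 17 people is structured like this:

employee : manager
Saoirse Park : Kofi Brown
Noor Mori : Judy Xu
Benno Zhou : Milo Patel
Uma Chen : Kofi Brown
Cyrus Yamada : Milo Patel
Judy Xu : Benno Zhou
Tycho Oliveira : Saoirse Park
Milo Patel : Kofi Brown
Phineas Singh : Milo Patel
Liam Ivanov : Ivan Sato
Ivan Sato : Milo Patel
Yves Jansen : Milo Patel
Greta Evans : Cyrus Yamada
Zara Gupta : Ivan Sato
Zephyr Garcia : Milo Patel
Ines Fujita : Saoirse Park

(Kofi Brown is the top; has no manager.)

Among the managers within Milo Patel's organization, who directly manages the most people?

Milo Patel

Direct-report counts within Milo Patel's organization: Milo Patel has 6; Ivan Sato has 2; Cyrus Yamada has 1; Benno Zhou has 1; Judy Xu has 1. The largest is 6, held by Milo Patel.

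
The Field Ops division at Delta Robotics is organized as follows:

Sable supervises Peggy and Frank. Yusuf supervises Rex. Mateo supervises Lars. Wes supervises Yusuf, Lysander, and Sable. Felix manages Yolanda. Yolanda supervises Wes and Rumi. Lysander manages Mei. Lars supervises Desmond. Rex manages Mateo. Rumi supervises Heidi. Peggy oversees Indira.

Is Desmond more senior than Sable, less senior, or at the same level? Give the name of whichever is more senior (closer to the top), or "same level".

Sable

Desmond is 7 levels below Felix; Sable is 3. Sable is higher.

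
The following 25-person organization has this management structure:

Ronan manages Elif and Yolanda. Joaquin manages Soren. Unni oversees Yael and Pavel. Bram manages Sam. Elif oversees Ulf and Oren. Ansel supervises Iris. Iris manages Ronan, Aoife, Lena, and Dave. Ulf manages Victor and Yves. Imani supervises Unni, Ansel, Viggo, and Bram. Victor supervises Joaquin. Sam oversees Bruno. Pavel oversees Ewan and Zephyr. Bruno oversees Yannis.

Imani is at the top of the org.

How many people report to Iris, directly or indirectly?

12

Iris directly manages Ronan, Aoife, Lena, Dave. Under Ronan: Yolanda, Elif, Oren, Ulf, Yves, Victor, Joaquin, Soren (8). Aoife has no reports. Lena has no reports. Dave has no reports. So Iris's organization is 4 direct reports plus everyone under them: 9 + 1 + 1 + 1 = 12.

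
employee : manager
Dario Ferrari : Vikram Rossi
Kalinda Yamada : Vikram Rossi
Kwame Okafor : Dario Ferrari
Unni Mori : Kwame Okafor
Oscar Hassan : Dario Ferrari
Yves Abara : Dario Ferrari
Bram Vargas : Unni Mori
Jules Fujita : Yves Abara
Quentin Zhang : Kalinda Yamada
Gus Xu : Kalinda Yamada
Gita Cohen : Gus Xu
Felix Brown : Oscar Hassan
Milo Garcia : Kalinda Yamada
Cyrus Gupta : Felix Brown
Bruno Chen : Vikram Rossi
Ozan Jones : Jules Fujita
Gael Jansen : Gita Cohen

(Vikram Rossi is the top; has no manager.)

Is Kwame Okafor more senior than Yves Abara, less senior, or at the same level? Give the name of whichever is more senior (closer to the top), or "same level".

same level

Both Kwame Okafor and Yves Abara are 2 levels below Vikram Rossi.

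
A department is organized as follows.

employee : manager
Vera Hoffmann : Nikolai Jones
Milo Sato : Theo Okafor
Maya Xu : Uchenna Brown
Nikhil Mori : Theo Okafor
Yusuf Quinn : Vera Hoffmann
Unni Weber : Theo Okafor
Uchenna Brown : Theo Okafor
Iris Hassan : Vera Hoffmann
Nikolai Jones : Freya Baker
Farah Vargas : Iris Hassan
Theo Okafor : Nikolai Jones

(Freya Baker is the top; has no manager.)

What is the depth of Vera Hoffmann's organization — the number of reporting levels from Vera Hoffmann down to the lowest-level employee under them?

2

The longest chain under Vera Hoffmann runs Vera Hoffmann → Iris Hassan → Farah Vargas, which is 2 levels below Vera Hoffmann.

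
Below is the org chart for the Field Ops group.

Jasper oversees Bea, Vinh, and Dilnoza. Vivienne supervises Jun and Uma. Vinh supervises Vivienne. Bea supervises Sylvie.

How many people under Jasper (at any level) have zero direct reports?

4

The people in Jasper's organization with no one reporting to them are Dilnoza, Uma, Jun, Sylvie. That is 4.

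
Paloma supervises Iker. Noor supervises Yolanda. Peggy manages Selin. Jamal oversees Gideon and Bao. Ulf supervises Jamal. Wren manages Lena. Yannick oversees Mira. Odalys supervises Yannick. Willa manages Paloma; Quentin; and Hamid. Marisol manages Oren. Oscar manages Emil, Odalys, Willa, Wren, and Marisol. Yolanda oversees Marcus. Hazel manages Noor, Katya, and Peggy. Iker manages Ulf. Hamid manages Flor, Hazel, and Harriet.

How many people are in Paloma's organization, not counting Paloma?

Paloma directly manages Iker. Under Iker: Ulf, Jamal, Bao, Gideon (4). That's 5 in total.

5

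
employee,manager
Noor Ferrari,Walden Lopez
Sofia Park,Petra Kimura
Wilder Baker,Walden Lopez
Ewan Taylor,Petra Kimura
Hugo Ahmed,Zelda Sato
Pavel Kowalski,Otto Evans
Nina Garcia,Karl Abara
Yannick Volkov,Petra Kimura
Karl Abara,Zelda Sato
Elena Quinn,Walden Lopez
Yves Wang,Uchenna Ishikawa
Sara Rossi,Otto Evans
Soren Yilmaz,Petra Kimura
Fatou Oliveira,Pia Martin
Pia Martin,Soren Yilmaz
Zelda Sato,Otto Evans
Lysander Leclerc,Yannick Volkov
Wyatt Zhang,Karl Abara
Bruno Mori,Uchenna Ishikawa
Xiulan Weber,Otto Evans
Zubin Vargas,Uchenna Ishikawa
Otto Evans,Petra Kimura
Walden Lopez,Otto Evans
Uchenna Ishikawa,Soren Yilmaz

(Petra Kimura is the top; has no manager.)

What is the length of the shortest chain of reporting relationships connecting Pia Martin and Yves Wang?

3

Pia Martin is 1 level below Soren Yilmaz, and Yves Wang is 2 levels below Soren Yilmaz (their lowest common manager). The shortest path runs up from Pia Martin to Soren Yilmaz and back down to Yves Wang: 1 + 2 = 3 links.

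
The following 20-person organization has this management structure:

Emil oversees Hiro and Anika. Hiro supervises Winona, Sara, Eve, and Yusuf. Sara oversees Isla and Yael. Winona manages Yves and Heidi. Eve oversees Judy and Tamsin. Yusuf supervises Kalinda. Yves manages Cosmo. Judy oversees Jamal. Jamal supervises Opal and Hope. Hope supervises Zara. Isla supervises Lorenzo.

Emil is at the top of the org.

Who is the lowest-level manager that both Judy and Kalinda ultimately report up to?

Judy's chain of managers is Eve, Hiro, Emil. Kalinda's chain of managers is Yusuf, Hiro, Emil. The first manager that appears in both chains is Hiro.

Hiro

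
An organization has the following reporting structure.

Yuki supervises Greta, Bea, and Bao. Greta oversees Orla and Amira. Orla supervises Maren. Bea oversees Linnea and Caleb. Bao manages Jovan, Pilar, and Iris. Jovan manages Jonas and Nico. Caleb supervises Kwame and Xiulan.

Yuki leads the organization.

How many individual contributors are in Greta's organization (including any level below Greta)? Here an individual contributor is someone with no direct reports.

The people in Greta's organization with no one reporting to them are Amira, Maren. That is 2.

2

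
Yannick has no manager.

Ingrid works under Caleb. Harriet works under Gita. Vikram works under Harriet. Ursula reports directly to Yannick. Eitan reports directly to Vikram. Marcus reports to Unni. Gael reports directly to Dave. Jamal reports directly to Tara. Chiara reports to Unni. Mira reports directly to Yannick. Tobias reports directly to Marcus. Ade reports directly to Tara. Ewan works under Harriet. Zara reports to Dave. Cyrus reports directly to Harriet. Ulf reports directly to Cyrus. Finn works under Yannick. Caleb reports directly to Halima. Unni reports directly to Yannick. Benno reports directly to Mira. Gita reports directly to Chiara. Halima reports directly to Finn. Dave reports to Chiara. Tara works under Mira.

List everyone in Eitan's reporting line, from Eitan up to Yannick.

Eitan -> Vikram -> Harriet -> Gita -> Chiara -> Unni -> Yannick

Eitan reports to Vikram. Vikram reports to Harriet. Harriet reports to Gita. Gita reports to Chiara. Chiara reports to Unni. Unni reports to Yannick. Yannick is at the top.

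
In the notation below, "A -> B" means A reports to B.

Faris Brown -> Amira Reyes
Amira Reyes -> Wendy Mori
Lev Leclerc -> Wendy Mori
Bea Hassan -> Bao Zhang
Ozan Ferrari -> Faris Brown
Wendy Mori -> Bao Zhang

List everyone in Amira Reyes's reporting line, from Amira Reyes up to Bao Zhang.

Amira Reyes reports to Wendy Mori. Wendy Mori reports to Bao Zhang. Bao Zhang is at the top.

Amira Reyes -> Wendy Mori -> Bao Zhang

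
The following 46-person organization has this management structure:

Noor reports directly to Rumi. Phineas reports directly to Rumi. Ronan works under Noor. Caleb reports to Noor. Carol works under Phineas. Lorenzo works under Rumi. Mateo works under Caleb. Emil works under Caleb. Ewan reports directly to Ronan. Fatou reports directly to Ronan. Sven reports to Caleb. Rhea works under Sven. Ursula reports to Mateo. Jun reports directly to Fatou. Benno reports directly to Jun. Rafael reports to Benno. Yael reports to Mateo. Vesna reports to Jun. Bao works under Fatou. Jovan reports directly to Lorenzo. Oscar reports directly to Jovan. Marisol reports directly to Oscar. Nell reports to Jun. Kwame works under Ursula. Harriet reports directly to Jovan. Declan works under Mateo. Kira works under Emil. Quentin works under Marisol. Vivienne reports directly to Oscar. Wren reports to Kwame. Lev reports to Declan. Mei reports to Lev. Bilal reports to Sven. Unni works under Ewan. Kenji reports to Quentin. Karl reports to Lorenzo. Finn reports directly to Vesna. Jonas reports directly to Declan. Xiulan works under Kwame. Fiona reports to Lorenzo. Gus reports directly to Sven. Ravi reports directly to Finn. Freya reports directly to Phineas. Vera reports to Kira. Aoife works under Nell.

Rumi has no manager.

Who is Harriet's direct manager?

Harriet reports directly to Jovan.

Jovan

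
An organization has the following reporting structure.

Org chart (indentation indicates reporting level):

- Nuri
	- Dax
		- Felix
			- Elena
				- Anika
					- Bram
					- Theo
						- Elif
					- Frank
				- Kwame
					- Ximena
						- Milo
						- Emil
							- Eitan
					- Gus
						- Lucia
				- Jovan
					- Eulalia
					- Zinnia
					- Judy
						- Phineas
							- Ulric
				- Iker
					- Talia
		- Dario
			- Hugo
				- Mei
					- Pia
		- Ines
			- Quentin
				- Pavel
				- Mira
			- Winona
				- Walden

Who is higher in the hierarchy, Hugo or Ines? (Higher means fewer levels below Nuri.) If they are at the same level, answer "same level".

Hugo is 3 levels below Nuri; Ines is 2. Ines is higher.

Ines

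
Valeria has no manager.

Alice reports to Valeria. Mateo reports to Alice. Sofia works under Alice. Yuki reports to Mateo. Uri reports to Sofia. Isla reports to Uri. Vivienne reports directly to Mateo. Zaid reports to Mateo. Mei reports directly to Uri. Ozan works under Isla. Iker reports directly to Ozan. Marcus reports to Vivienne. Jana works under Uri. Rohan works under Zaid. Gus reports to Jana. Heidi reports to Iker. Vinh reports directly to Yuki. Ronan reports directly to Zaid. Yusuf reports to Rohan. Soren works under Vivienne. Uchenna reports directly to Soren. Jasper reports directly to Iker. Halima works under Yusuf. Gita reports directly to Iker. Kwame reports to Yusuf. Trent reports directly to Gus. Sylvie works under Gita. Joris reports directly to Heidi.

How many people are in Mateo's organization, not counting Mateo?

Mateo directly manages Yuki, Vivienne, Zaid. Under Yuki: Vinh (1). Under Vivienne: Soren, Uchenna, Marcus (3). Under Zaid: Ronan, Rohan, Yusuf, Kwame, Halima (5). So Mateo's organization is 3 direct reports plus everyone under them: 2 + 4 + 6 = 12.

12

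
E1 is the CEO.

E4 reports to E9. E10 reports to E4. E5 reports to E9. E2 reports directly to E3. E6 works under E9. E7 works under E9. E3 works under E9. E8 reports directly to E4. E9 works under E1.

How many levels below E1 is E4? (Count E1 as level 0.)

2

Chain from E4 up to E1: E4 → E9 → E1. That is 2 steps up, so E4 is 2 levels below E1.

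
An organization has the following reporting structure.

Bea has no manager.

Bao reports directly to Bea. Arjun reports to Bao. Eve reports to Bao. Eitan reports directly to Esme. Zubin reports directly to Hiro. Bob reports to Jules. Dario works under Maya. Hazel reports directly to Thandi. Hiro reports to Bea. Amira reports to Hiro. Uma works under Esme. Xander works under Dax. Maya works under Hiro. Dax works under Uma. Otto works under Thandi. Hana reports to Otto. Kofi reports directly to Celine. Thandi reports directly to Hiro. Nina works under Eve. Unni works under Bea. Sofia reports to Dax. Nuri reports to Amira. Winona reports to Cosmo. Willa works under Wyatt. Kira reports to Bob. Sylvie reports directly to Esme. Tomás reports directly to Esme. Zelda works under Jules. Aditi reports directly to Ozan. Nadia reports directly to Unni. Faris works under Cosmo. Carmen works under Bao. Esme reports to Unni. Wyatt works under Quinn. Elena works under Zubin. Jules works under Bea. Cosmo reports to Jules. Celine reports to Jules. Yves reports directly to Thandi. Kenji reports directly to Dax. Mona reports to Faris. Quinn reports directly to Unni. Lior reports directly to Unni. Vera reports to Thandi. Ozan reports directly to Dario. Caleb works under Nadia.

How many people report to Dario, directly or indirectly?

2

Dario directly manages Ozan. Under Ozan: Aditi (1). That's 2 in total.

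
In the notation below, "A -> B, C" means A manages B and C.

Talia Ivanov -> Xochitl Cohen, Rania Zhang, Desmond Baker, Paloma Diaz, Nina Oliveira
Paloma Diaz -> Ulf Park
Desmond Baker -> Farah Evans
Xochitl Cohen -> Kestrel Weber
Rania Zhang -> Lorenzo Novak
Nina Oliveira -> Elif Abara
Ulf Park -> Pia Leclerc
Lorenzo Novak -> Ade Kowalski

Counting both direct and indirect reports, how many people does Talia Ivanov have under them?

Talia Ivanov directly manages Xochitl Cohen, Rania Zhang, Desmond Baker, Paloma Diaz, Nina Oliveira. Under Xochitl Cohen: Kestrel Weber (1). Under Rania Zhang: Lorenzo Novak, Ade Kowalski (2). Under Desmond Baker: Farah Evans (1). Under Paloma Diaz: Ulf Park, Pia Leclerc (2). Under Nina Oliveira: Elif Abara (1). So Talia Ivanov's organization is 5 direct reports plus everyone under them: 2 + 3 + 2 + 3 + 2 = 12.

12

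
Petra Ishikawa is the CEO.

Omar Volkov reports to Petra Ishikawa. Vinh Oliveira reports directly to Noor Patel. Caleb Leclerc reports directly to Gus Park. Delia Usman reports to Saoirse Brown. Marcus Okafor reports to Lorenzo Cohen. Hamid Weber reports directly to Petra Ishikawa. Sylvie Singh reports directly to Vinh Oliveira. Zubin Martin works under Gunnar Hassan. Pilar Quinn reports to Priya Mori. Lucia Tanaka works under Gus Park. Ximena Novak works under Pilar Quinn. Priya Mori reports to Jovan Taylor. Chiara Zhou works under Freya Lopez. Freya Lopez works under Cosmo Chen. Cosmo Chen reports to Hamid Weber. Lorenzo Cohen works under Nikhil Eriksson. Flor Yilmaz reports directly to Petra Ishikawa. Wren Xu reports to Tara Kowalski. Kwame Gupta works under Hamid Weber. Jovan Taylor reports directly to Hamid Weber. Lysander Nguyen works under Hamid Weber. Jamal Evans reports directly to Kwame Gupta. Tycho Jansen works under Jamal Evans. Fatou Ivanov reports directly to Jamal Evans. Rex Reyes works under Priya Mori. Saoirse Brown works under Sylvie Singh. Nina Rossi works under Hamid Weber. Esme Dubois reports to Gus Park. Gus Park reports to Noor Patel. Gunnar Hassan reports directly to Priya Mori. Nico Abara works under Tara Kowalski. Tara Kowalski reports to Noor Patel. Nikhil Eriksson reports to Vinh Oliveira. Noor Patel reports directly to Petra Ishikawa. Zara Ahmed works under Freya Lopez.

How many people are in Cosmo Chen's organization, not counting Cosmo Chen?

3

Cosmo Chen directly manages Freya Lopez. Under Freya Lopez: Chiara Zhou, Zara Ahmed (2). That's 3 in total.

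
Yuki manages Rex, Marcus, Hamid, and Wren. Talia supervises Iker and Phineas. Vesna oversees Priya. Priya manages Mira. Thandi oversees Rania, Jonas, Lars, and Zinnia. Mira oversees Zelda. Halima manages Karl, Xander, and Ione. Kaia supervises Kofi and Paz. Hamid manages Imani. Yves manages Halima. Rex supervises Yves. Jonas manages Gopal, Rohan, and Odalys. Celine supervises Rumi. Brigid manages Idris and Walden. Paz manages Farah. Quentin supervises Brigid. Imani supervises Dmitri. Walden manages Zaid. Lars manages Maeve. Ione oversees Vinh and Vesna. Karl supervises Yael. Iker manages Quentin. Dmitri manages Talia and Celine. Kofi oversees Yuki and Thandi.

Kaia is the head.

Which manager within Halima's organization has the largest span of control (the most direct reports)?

Direct-report counts within Halima's organization: Halima has 3; Ione has 2; Vesna has 1; Priya has 1; Mira has 1; Karl has 1. The largest is 3, held by Halima.

Halima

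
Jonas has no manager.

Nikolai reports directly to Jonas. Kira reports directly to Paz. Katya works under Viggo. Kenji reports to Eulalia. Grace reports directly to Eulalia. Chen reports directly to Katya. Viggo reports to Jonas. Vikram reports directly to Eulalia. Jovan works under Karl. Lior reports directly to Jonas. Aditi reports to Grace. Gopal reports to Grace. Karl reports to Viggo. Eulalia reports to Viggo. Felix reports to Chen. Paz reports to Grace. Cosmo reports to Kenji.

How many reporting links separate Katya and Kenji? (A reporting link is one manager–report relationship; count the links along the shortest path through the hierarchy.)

3

Katya is 1 level below Viggo, and Kenji is 2 levels below Viggo (their lowest common manager). The shortest path runs up from Katya to Viggo and back down to Kenji: 1 + 2 = 3 links.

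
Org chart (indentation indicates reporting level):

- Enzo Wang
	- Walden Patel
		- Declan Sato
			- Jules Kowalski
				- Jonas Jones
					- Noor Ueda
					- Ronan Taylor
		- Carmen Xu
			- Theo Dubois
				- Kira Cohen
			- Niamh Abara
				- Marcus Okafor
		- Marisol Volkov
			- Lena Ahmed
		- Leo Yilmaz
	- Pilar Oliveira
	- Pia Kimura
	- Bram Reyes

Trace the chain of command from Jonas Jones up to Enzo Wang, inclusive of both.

Jonas Jones -> Jules Kowalski -> Declan Sato -> Walden Patel -> Enzo Wang

Jonas Jones reports to Jules Kowalski. Jules Kowalski reports to Declan Sato. Declan Sato reports to Walden Patel. Walden Patel reports to Enzo Wang. Enzo Wang is at the top.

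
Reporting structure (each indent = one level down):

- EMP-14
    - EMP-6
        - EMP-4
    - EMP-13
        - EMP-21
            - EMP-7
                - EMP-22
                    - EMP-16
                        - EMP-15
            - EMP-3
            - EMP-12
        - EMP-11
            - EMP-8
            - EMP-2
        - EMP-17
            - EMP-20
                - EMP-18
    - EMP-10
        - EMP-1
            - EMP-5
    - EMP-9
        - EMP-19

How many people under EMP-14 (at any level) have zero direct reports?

9

The people in EMP-14's organization with no one reporting to them are EMP-19, EMP-5, EMP-18, EMP-2, EMP-8, EMP-12, EMP-3, EMP-15, EMP-4. That is 9.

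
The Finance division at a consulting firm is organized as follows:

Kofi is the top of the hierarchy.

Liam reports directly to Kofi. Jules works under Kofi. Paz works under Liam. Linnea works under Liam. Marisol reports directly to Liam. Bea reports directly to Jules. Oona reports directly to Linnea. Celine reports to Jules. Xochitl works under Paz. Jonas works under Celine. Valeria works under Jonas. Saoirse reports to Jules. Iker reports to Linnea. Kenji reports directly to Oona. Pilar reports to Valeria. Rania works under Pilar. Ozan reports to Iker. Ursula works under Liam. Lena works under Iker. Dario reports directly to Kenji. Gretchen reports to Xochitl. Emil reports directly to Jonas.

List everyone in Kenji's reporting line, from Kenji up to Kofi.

Kenji reports to Oona. Oona reports to Linnea. Linnea reports to Liam. Liam reports to Kofi. Kofi is at the top.

Kenji -> Oona -> Linnea -> Liam -> Kofi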